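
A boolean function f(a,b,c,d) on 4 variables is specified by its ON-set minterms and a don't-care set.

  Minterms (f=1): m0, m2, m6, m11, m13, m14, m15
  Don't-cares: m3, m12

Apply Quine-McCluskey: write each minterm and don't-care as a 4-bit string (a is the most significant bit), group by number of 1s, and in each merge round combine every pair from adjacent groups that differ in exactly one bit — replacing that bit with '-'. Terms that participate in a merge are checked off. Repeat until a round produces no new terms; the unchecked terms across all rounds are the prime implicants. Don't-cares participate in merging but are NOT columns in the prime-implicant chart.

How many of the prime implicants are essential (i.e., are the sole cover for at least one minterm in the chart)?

2

size-2^0 implicants → 0000(✓)  0010(✓)  0011(✓)  0110(✓)  1011(✓)  1100(✓)  1101(✓)  1110(✓)  1111(✓)
size-2^1 implicants → -011  -110  0-10  00-0  001-  1-11  11-0(✓)  11-1(✓)  110-(✓)  111-(✓)
size-2^2 implicants → 11--
Unchecked terms (primes): -011, -110, 0-10, 00-0, 001-, 1-11, 11--
Minterm coverage:
  m0 ⊆ 00-0 [E]
  m2 ⊆ 0-10,00-0,001-
  m6 ⊆ -110,0-10
  m11 ⊆ -011,1-11
  m13 ⊆ 11-- [E]
  m14 ⊆ -110,11--
  m15 ⊆ 1-11,11--
E = {00-0, 11--}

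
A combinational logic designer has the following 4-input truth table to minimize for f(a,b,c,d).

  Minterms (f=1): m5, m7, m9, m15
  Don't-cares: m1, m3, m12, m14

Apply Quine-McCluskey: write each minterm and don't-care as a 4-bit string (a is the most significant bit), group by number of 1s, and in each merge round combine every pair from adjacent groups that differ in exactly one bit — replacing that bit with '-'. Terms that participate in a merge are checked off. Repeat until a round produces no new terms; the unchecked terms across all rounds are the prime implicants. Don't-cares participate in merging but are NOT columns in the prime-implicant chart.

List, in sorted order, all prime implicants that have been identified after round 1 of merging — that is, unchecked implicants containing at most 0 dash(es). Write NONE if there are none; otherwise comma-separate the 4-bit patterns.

NONE

Round 0: 0001✓ 0011✓ 0101✓ 0111✓ 1001✓ 1100✓ 1110✓ 1111✓
Round 1: -001 -111 0-01✓ 0-11✓ 00-1✓ 01-1✓ 11-0 111-
Round 2: 0--1
PIs = {-001, -111, 0--1, 11-0, 111-}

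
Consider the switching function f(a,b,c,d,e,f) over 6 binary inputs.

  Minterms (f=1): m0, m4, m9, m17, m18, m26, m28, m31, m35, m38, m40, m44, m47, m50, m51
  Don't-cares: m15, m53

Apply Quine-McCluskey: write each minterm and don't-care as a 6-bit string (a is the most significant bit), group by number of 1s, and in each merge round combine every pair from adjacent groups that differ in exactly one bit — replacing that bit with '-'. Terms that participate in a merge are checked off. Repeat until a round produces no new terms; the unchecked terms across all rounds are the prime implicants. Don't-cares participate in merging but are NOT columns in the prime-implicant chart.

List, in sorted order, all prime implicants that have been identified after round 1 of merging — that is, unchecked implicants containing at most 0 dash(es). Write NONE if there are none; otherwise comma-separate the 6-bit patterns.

001001, 010001, 011100, 100110, 110101

Round 0: 000000✓ 000100✓ 001001 001111✓ 010001 010010✓ 011010✓ 011100 011111✓ 100011✓ 100110 101000✓ 101100✓ 101111✓ 110010✓ 110011✓ 110101
Round 1: -01111 -10010 0-1111 000-00 01-010 1-0011 101-00 11001-
PIs = {-01111, -10010, 0-1111, 000-00, 001001, 01-010, 010001, 011100, 1-0011, 100110, 101-00, 11001-, 110101}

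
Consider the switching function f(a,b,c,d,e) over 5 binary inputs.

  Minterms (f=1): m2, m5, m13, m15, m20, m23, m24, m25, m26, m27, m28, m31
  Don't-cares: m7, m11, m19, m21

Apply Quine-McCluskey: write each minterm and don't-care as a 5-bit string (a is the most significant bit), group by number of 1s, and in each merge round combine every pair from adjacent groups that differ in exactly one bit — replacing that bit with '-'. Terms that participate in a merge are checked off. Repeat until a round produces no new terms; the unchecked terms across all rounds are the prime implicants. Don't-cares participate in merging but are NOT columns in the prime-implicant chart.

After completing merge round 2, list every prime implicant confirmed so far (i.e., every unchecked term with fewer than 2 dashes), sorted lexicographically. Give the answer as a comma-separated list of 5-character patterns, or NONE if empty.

Round 0: 00010 00101✓ 00111✓ 01011✓ 01101✓ 01111✓ 10011✓ 10100✓ 10101✓ 10111✓ 11000✓ 11001✓ 11010✓ 11011✓ 11100✓ 11111✓
Round 1: -0101✓ -0111✓ -1011✓ -1111✓ 0-101✓ 0-111✓ 001-1✓ 01-11✓ 011-1✓ 1-011✓ 1-100 1-111✓ 10-11✓ 101-1✓ 1010- 11-00 11-11✓ 110-0✓ 110-1✓ 1100-✓ 1101-✓
Round 2: --111 -01-1 -1-11 0-1-1 1--11 110--
PIs = {--111, -01-1, -1-11, 0-1-1, 00010, 1--11, 1-100, 1010-, 11-00, 110--}

00010, 1-100, 1010-, 11-00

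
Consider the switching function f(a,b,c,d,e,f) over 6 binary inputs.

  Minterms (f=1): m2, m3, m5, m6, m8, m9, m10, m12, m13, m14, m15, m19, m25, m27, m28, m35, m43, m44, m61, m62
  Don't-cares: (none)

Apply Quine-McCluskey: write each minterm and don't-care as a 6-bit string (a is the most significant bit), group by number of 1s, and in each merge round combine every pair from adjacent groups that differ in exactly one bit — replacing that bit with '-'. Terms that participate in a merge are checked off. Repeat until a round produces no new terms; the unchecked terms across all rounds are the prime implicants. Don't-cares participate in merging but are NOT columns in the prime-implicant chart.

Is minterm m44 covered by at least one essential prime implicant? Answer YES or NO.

Round 0: 000010✓ 000011✓ 000101✓ 000110✓ 001000✓ 001001✓ 001010✓ 001100✓ 001101✓ 001110✓ 001111✓ 010011✓ 011001✓ 011011✓ 011100✓ 100011✓ 101011✓ 101100✓ 111101 111110
Round 1: -00011 -01100 0-0011 0-1001 0-1100 00-010✓ 00-101 00-110✓ 000-10✓ 00001- 001-00✓ 001-01✓ 001-10✓ 0010-0✓ 00100-✓ 0011-0✓ 0011-1✓ 00110-✓ 00111-✓ 01-011 0110-1 10-011
Round 2: 00--10 001--0 001-0- 0011--
PIs = {-00011, -01100, 0-0011, 0-1001, 0-1100, 00--10, 00-101, 00001-, 001--0, 001-0-, 0011--, 01-011, 0110-1, 10-011, 111101, 111110}
Coverage chart:
  m2: 00--10,00001-
  m3: -00011,0-0011,00001-
  m5: 00-101 ←essential
  m6: 00--10 ←essential
  m8: 001--0,001-0-
  m9: 0-1001,001-0-
  m10: 00--10,001--0
  m12: -01100,0-1100,001--0,001-0-,0011--
  m13: 00-101,001-0-,0011--
  m14: 00--10,001--0,0011--
  m15: 0011-- ←essential
  m19: 0-0011,01-011
  m25: 0-1001,0110-1
  m27: 01-011,0110-1
  m28: 0-1100 ←essential
  m35: -00011,10-011
  m43: 10-011 ←essential
  m44: -01100 ←essential
  m61: 111101 ←essential
  m62: 111110 ←essential
Essential: -01100, 0-1100, 00--10, 00-101, 0011--, 10-011, 111101, 111110

YES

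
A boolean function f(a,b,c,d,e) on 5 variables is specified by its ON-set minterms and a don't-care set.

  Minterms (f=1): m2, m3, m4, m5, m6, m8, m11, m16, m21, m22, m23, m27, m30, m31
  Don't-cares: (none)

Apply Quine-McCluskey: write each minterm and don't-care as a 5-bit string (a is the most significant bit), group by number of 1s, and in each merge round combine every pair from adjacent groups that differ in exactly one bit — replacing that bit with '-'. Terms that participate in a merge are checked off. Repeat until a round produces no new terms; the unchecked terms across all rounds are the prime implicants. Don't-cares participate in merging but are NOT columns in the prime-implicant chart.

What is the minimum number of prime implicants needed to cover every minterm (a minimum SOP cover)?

[col 0] 00010*, 00011*, 00100*, 00101*, 00110*, 01000, 01011*, 10000, 10101*, 10110*, 10111*, 11011*, 11110*, 11111*
[col 1] -0101, -0110, -1011, 0-011, 00-10, 0001-, 001-0, 0010-, 1-110*, 1-111*, 101-1, 1011-*, 11-11, 1111-*
[col 2] 1-11-
Prime implicants: -0101, -0110, -1011, 0-011, 00-10, 0001-, 001-0, 0010-, 01000, 1-11-, 10000, 101-1, 11-11
PI chart (minterm → PIs covering it):
  2 | 00-10,0001-
  3 | 0-011,0001-
  4 | 001-0,0010-
  5 | -0101,0010-
  6 | -0110,00-10,001-0
  8 | 01000  (sole → essential)
  11 | -1011,0-011
  16 | 10000  (sole → essential)
  21 | -0101,101-1
  22 | -0110,1-11-
  23 | 1-11-,101-1
  27 | -1011,11-11
  30 | 1-11-  (sole → essential)
  31 | 1-11-,11-11
Essential prime implicants: 01000, 1-11-, 10000
Petrick residual → -0101, -1011, 0001-, 001-0
Minimum SOP uses 7 PIs: b'cd'e + bc'de + a'b'c'd + a'b'ce' + a'bc'd'e' + acd + ab'c'd'e'

7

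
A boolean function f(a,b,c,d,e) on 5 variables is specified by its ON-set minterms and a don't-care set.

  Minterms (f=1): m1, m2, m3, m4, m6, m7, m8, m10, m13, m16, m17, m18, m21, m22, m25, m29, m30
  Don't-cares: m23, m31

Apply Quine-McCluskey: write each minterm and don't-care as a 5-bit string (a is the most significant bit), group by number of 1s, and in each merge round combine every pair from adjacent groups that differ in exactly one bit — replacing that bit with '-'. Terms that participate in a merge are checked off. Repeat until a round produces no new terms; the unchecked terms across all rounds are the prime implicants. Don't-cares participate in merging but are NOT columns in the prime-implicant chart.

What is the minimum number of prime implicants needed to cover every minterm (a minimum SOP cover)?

Round 0: 00001✓ 00010✓ 00011✓ 00100✓ 00110✓ 00111✓ 01000✓ 01010✓ 01101✓ 10000✓ 10001✓ 10010✓ 10101✓ 10110✓ 10111✓ 11001✓ 11101✓ 11110✓ 11111✓
Round 1: -0001 -0010✓ -0110✓ -0111✓ -1101 0-010 00-10✓ 00-11✓ 000-1 0001-✓ 001-0 0011-✓ 010-0 1-001✓ 1-101✓ 1-110✓ 1-111✓ 10-01✓ 10-10✓ 100-0 1000- 101-1✓ 1011-✓ 11-01✓ 111-1✓ 1111-✓
Round 2: -0-10 -011- 00-1- 1--01 1-1-1 1-11-
PIs = {-0-10, -0001, -011-, -1101, 0-010, 00-1-, 000-1, 001-0, 010-0, 1--01, 1-1-1, 1-11-, 100-0, 1000-}
Coverage chart:
  m1: -0001,000-1
  m2: -0-10,0-010,00-1-
  m3: 00-1-,000-1
  m4: 001-0 ←essential
  m6: -0-10,-011-,00-1-,001-0
  m7: -011-,00-1-
  m8: 010-0 ←essential
  m10: 0-010,010-0
  m13: -1101 ←essential
  m16: 100-0,1000-
  m17: -0001,1--01,1000-
  m18: -0-10,100-0
  m21: 1--01,1-1-1
  m22: -0-10,-011-,1-11-
  m25: 1--01 ←essential
  m29: -1101,1--01,1-1-1
  m30: 1-11- ←essential
Essential: -1101, 001-0, 010-0, 1--01, 1-11-
Petrick residual → -0001, 00-1-, 100-0
Min cover (8 terms): b'c'd'e + bcd'e + a'b'd + a'b'ce' + a'bc'e' + ad'e + acd + ab'c'e'

8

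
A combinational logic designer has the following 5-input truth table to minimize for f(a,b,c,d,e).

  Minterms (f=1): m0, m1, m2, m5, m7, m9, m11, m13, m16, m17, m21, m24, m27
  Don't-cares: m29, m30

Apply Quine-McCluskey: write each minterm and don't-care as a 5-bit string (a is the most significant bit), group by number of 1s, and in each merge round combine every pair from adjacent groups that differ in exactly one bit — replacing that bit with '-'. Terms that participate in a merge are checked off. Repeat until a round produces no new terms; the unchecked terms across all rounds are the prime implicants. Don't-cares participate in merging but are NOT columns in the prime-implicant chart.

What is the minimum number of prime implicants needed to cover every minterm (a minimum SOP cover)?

6

size-2^0 implicants → 00000(✓)  00001(✓)  00010(✓)  00101(✓)  00111(✓)  01001(✓)  01011(✓)  01101(✓)  10000(✓)  10001(✓)  10101(✓)  11000(✓)  11011(✓)  11101(✓)  11110
size-2^1 implicants → -0000(✓)  -0001(✓)  -0101(✓)  -1011  -1101(✓)  0-001(✓)  0-101(✓)  00-01(✓)  000-0  0000-(✓)  001-1  01-01(✓)  010-1  1-000  1-101(✓)  10-01(✓)  1000-(✓)
size-2^2 implicants → --101  -0-01  -000-  0--01
Unchecked terms (primes): --101, -0-01, -000-, -1011, 0--01, 000-0, 001-1, 010-1, 1-000, 11110
Minterm coverage:
  m0 ⊆ -000-,000-0
  m1 ⊆ -0-01,-000-,0--01
  m2 ⊆ 000-0 [E]
  m5 ⊆ --101,-0-01,0--01,001-1
  m7 ⊆ 001-1 [E]
  m9 ⊆ 0--01,010-1
  m11 ⊆ -1011,010-1
  m13 ⊆ --101,0--01
  m16 ⊆ -000-,1-000
  m17 ⊆ -0-01,-000-
  m21 ⊆ --101,-0-01
  m24 ⊆ 1-000 [E]
  m27 ⊆ -1011 [E]
E = {-1011, 000-0, 001-1, 1-000}
Petrick residual → -0-01, 0--01
Cover = b'd'e + bc'de + a'd'e + a'b'c'e' + a'b'ce + ac'd'e'  |cover|=6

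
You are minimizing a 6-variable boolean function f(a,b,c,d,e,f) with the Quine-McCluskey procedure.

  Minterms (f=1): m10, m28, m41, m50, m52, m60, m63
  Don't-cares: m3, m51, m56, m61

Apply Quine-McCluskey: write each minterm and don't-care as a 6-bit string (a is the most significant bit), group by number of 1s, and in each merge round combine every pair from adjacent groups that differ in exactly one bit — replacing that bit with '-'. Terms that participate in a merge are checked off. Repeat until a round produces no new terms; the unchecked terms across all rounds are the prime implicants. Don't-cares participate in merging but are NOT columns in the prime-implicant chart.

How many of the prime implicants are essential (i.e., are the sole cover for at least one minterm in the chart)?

6

size-2^0 implicants → 000011  001010  011100(✓)  101001  110010(✓)  110011(✓)  110100(✓)  111000(✓)  111100(✓)  111101(✓)  111111(✓)
size-2^1 implicants → -11100  11-100  11001-  111-00  1111-1  11110-
Unchecked terms (primes): -11100, 000011, 001010, 101001, 11-100, 11001-, 111-00, 1111-1, 11110-
Minterm coverage:
  m10 ⊆ 001010 [E]
  m28 ⊆ -11100 [E]
  m41 ⊆ 101001 [E]
  m50 ⊆ 11001- [E]
  m52 ⊆ 11-100 [E]
  m60 ⊆ -11100,11-100,111-00,11110-
  m63 ⊆ 1111-1 [E]
E = {-11100, 001010, 101001, 11-100, 11001-, 1111-1}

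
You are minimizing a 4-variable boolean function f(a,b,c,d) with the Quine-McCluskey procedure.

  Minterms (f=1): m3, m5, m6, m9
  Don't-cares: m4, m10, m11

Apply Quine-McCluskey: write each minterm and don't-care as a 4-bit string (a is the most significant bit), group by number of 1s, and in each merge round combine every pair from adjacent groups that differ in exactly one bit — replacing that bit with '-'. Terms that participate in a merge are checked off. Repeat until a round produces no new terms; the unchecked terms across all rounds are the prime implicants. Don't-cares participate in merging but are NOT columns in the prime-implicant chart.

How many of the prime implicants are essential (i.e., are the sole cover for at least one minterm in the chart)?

4

size-2^0 implicants → 0011(✓)  0100(✓)  0101(✓)  0110(✓)  1001(✓)  1010(✓)  1011(✓)
size-2^1 implicants → -011  01-0  010-  10-1  101-
Unchecked terms (primes): -011, 01-0, 010-, 10-1, 101-
Minterm coverage:
  m3 ⊆ -011 [E]
  m5 ⊆ 010- [E]
  m6 ⊆ 01-0 [E]
  m9 ⊆ 10-1 [E]
E = {-011, 01-0, 010-, 10-1}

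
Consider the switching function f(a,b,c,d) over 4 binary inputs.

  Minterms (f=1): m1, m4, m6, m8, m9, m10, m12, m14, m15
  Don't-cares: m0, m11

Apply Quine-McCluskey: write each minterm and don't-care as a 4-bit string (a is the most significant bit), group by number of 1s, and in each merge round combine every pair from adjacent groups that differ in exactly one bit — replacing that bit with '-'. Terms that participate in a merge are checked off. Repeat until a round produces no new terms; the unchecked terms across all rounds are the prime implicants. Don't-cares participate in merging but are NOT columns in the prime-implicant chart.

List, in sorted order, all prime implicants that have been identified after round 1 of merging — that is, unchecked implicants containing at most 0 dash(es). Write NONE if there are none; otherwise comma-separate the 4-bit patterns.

NONE

size-2^0 implicants → 0000(✓)  0001(✓)  0100(✓)  0110(✓)  1000(✓)  1001(✓)  1010(✓)  1011(✓)  1100(✓)  1110(✓)  1111(✓)
size-2^1 implicants → -000(✓)  -001(✓)  -100(✓)  -110(✓)  0-00(✓)  000-(✓)  01-0(✓)  1-00(✓)  1-10(✓)  1-11(✓)  10-0(✓)  10-1(✓)  100-(✓)  101-(✓)  11-0(✓)  111-(✓)
size-2^2 implicants → --00  -00-  -1-0  1--0  1-1-  10--
Unchecked terms (primes): --00, -00-, -1-0, 1--0, 1-1-, 10--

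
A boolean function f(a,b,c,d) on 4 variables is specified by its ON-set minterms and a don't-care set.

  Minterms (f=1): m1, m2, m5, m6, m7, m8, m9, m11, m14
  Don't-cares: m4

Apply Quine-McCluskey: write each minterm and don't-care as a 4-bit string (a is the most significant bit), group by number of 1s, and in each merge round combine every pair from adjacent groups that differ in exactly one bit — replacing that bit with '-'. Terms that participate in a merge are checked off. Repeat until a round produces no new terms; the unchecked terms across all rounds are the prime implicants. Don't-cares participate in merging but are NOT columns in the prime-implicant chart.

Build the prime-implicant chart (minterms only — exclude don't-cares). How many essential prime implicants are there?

size-2^0 implicants → 0001(✓)  0010(✓)  0100(✓)  0101(✓)  0110(✓)  0111(✓)  1000(✓)  1001(✓)  1011(✓)  1110(✓)
size-2^1 implicants → -001  -110  0-01  0-10  01-0(✓)  01-1(✓)  010-(✓)  011-(✓)  10-1  100-
size-2^2 implicants → 01--
Unchecked terms (primes): -001, -110, 0-01, 0-10, 01--, 10-1, 100-
Minterm coverage:
  m1 ⊆ -001,0-01
  m2 ⊆ 0-10 [E]
  m5 ⊆ 0-01,01--
  m6 ⊆ -110,0-10,01--
  m7 ⊆ 01-- [E]
  m8 ⊆ 100- [E]
  m9 ⊆ -001,10-1,100-
  m11 ⊆ 10-1 [E]
  m14 ⊆ -110 [E]
E = {-110, 0-10, 01--, 10-1, 100-}

5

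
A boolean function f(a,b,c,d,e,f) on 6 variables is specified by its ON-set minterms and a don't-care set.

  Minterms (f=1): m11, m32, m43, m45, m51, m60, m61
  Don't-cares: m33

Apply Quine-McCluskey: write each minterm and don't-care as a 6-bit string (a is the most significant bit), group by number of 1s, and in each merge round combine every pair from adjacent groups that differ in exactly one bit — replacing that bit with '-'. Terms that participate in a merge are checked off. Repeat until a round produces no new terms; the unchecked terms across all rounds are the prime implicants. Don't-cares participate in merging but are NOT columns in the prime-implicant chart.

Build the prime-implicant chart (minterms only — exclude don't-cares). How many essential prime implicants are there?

5

[col 0] 001011*, 100000*, 100001*, 101011*, 101101*, 110011, 111100*, 111101*
[col 1] -01011, 1-1101, 10000-, 11110-
Prime implicants: -01011, 1-1101, 10000-, 110011, 11110-
PI chart (minterm → PIs covering it):
  11 | -01011  (sole → essential)
  32 | 10000-  (sole → essential)
  43 | -01011  (sole → essential)
  45 | 1-1101  (sole → essential)
  51 | 110011  (sole → essential)
  60 | 11110-  (sole → essential)
  61 | 1-1101,11110-
Essential prime implicants: -01011, 1-1101, 10000-, 110011, 11110-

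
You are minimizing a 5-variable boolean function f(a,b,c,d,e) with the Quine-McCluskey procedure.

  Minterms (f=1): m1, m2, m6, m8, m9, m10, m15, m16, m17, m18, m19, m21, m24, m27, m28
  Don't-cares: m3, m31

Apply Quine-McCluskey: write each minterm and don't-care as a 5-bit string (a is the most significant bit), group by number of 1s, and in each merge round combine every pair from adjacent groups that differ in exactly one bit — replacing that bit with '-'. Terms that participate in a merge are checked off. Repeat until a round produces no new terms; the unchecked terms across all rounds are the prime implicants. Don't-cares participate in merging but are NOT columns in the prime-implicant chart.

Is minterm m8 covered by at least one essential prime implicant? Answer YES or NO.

NO

size-2^0 implicants → 00001(✓)  00010(✓)  00011(✓)  00110(✓)  01000(✓)  01001(✓)  01010(✓)  01111(✓)  10000(✓)  10001(✓)  10010(✓)  10011(✓)  10101(✓)  11000(✓)  11011(✓)  11100(✓)  11111(✓)
size-2^1 implicants → -0001(✓)  -0010(✓)  -0011(✓)  -1000  -1111  0-001  0-010  00-10  000-1(✓)  0001-(✓)  010-0  0100-  1-000  1-011  10-01  100-0(✓)  100-1(✓)  1000-(✓)  1001-(✓)  11-00  11-11
size-2^2 implicants → -00-1  -001-  100--
Unchecked terms (primes): -00-1, -001-, -1000, -1111, 0-001, 0-010, 00-10, 010-0, 0100-, 1-000, 1-011, 10-01, 100--, 11-00, 11-11
Minterm coverage:
  m1 ⊆ -00-1,0-001
  m2 ⊆ -001-,0-010,00-10
  m6 ⊆ 00-10 [E]
  m8 ⊆ -1000,010-0,0100-
  m9 ⊆ 0-001,0100-
  m10 ⊆ 0-010,010-0
  m15 ⊆ -1111 [E]
  m16 ⊆ 1-000,100--
  m17 ⊆ -00-1,10-01,100--
  m18 ⊆ -001-,100--
  m19 ⊆ -00-1,-001-,1-011,100--
  m21 ⊆ 10-01 [E]
  m24 ⊆ -1000,1-000,11-00
  m27 ⊆ 1-011,11-11
  m28 ⊆ 11-00 [E]
E = {-1111, 00-10, 10-01, 11-00}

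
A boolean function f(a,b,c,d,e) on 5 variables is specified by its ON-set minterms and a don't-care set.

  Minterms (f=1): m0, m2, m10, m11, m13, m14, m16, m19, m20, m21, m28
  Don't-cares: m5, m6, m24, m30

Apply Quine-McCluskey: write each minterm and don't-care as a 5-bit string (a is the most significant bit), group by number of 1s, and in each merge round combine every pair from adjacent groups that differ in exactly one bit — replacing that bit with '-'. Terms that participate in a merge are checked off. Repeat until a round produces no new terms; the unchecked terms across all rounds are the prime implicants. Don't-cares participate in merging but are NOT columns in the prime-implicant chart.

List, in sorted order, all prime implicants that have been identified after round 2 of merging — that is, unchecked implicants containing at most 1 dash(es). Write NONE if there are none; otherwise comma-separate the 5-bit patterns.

-0000, -0101, -1110, 0-101, 000-0, 0101-, 10011, 1010-, 111-0

size-2^0 implicants → 00000(✓)  00010(✓)  00101(✓)  00110(✓)  01010(✓)  01011(✓)  01101(✓)  01110(✓)  10000(✓)  10011  10100(✓)  10101(✓)  11000(✓)  11100(✓)  11110(✓)
size-2^1 implicants → -0000  -0101  -1110  0-010(✓)  0-101  0-110(✓)  00-10(✓)  000-0  01-10(✓)  0101-  1-000(✓)  1-100(✓)  10-00(✓)  1010-  11-00(✓)  111-0
size-2^2 implicants → 0--10  1--00
Unchecked terms (primes): -0000, -0101, -1110, 0--10, 0-101, 000-0, 0101-, 1--00, 10011, 1010-, 111-0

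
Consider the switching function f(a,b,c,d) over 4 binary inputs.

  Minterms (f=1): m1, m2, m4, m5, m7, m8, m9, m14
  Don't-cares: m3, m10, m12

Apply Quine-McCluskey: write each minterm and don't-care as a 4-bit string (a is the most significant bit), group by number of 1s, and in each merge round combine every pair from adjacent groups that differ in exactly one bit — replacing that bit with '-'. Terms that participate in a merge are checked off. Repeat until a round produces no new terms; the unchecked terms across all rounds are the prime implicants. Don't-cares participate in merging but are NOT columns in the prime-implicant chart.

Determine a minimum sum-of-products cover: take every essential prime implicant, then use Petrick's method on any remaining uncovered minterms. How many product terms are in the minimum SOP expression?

5

size-2^0 implicants → 0001(✓)  0010(✓)  0011(✓)  0100(✓)  0101(✓)  0111(✓)  1000(✓)  1001(✓)  1010(✓)  1100(✓)  1110(✓)
size-2^1 implicants → -001  -010  -100  0-01(✓)  0-11(✓)  00-1(✓)  001-  01-1(✓)  010-  1-00(✓)  1-10(✓)  10-0(✓)  100-  11-0(✓)
size-2^2 implicants → 0--1  1--0
Unchecked terms (primes): -001, -010, -100, 0--1, 001-, 010-, 1--0, 100-
Minterm coverage:
  m1 ⊆ -001,0--1
  m2 ⊆ -010,001-
  m4 ⊆ -100,010-
  m5 ⊆ 0--1,010-
  m7 ⊆ 0--1 [E]
  m8 ⊆ 1--0,100-
  m9 ⊆ -001,100-
  m14 ⊆ 1--0 [E]
E = {0--1, 1--0}
Petrick residual → -001, -010, -100
Cover = b'c'd + b'cd' + bc'd' + a'd + ad'  |cover|=5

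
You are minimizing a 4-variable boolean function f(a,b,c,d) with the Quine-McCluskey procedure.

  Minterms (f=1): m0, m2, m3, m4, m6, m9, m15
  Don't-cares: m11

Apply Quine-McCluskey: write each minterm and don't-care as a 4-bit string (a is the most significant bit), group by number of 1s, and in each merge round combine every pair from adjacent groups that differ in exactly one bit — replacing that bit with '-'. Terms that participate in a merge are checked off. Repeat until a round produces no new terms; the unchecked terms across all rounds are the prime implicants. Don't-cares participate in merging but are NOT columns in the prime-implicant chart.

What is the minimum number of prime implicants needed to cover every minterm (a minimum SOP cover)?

Round 0: 0000✓ 0010✓ 0011✓ 0100✓ 0110✓ 1001✓ 1011✓ 1111✓
Round 1: -011 0-00✓ 0-10✓ 00-0✓ 001- 01-0✓ 1-11 10-1
Round 2: 0--0
PIs = {-011, 0--0, 001-, 1-11, 10-1}
Coverage chart:
  m0: 0--0 ←essential
  m2: 0--0,001-
  m3: -011,001-
  m4: 0--0 ←essential
  m6: 0--0 ←essential
  m9: 10-1 ←essential
  m15: 1-11 ←essential
Essential: 0--0, 1-11, 10-1
Petrick residual → -011
Min cover (4 terms): b'cd + a'd' + acd + ab'd

4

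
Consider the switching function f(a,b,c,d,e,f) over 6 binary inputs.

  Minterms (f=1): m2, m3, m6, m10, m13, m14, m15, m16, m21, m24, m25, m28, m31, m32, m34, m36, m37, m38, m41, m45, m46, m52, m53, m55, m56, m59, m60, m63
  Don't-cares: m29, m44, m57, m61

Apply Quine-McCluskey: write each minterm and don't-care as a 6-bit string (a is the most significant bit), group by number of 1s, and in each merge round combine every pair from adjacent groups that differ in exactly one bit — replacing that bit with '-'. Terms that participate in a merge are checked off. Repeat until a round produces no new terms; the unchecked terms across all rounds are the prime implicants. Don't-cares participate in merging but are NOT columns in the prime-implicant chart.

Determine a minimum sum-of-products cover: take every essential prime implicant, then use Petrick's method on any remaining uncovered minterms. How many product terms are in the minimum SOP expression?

12

Round 0: 000010✓ 000011✓ 000110✓ 001010✓ 001101✓ 001110✓ 001111✓ 010000✓ 010101✓ 011000✓ 011001✓ 011100✓ 011101✓ 011111✓ 100000✓ 100010✓ 100100✓ 100101✓ 100110✓ 101001✓ 101100✓ 101101✓ 101110✓ 110100✓ 110101✓ 110111✓ 111000✓ 111001✓ 111011✓ 111100✓ 111101✓ 111111✓
Round 1: -00010✓ -00110✓ -01101✓ -01110✓ -10101✓ -11000✓ -11001✓ -11100✓ -11101✓ -11111✓ 0-1101✓ 0-1111✓ 00-010✓ 00-110✓ 000-10✓ 00001- 001-10✓ 0011-1✓ 00111- 01-000 01-101✓ 011-00✓ 011-01✓ 01100-✓ 0111-1✓ 01110-✓ 1-0100✓ 1-0101✓ 1-1001✓ 1-1100✓ 1-1101✓ 10-100✓ 10-101✓ 10-110✓ 100-00✓ 100-10✓ 1000-0✓ 1001-0✓ 10010-✓ 101-01✓ 1011-0✓ 10110-✓ 11-100✓ 11-101✓ 11-111✓ 1101-1✓ 11010-✓ 111-00✓ 111-01✓ 111-11✓ 1110-1✓ 11100-✓ 1111-1✓ 11110-✓
Round 2: --1101 -0-110 -00-10 -1-101 -11-00✓ -11-01✓ -1100-✓ -111-1 -1110-✓ 0-11-1 00--10 011-0-✓ 1--100✓ 1--101✓ 1-010-✓ 1-1-01 1-110-✓ 10-1-0 10-10-✓ 100--0 11-1-1 11-10-✓ 111--1 111-0-✓
Round 3: -11-0- 1--10-
PIs = {--1101, -0-110, -00-10, -1-101, -11-0-, -111-1, 0-11-1, 00--10, 00001-, 00111-, 01-000, 1--10-, 1-1-01, 10-1-0, 100--0, 11-1-1, 111--1}
Coverage chart:
  m2: -00-10,00--10,00001-
  m3: 00001- ←essential
  m6: -0-110,-00-10,00--10
  m10: 00--10 ←essential
  m13: --1101,0-11-1
  m14: -0-110,00--10,00111-
  m15: 0-11-1,00111-
  m16: 01-000 ←essential
  m21: -1-101 ←essential
  m24: -11-0-,01-000
  m25: -11-0- ←essential
  m28: -11-0- ←essential
  m31: -111-1,0-11-1
  m32: 100--0 ←essential
  m34: -00-10,100--0
  m36: 1--10-,10-1-0,100--0
  m37: 1--10- ←essential
  m38: -0-110,-00-10,10-1-0,100--0
  m41: 1-1-01 ←essential
  m45: --1101,1--10-,1-1-01
  m46: -0-110,10-1-0
  m52: 1--10- ←essential
  m53: -1-101,1--10-,11-1-1
  m55: 11-1-1 ←essential
  m56: -11-0- ←essential
  m59: 111--1 ←essential
  m60: -11-0-,1--10-
  m63: -111-1,11-1-1,111--1
Essential: -1-101, -11-0-, 00--10, 00001-, 01-000, 1--10-, 1-1-01, 100--0, 11-1-1, 111--1
Petrick residual → -0-110, 0-11-1
Min cover (12 terms): b'def' + bde'f + bce' + a'cdf + a'b'ef' + a'b'c'd'e + a'bd'e'f' + ade' + ace'f + ab'c'f' + abdf + abcf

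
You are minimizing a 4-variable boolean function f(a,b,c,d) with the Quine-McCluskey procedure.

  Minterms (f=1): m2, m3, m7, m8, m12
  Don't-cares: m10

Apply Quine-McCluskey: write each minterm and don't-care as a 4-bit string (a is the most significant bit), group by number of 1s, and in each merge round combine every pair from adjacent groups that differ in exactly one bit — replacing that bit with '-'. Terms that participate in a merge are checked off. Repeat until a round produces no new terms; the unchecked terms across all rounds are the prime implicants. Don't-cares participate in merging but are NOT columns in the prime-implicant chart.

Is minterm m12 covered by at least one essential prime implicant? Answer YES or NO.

YES

[col 0] 0010*, 0011*, 0111*, 1000*, 1010*, 1100*
[col 1] -010, 0-11, 001-, 1-00, 10-0
Prime implicants: -010, 0-11, 001-, 1-00, 10-0
PI chart (minterm → PIs covering it):
  2 | -010,001-
  3 | 0-11,001-
  7 | 0-11  (sole → essential)
  8 | 1-00,10-0
  12 | 1-00  (sole → essential)
Essential prime implicants: 0-11, 1-00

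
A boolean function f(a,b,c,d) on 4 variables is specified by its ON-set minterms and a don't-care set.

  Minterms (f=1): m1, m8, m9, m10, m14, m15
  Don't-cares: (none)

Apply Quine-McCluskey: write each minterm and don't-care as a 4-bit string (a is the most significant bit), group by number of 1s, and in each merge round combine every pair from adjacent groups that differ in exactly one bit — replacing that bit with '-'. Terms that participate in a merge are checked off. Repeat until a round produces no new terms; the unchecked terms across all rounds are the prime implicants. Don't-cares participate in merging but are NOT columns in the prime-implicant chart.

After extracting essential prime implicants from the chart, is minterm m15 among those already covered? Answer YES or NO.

Round 0: 0001✓ 1000✓ 1001✓ 1010✓ 1110✓ 1111✓
Round 1: -001 1-10 10-0 100- 111-
PIs = {-001, 1-10, 10-0, 100-, 111-}
Coverage chart:
  m1: -001 ←essential
  m8: 10-0,100-
  m9: -001,100-
  m10: 1-10,10-0
  m14: 1-10,111-
  m15: 111- ←essential
Essential: -001, 111-

YES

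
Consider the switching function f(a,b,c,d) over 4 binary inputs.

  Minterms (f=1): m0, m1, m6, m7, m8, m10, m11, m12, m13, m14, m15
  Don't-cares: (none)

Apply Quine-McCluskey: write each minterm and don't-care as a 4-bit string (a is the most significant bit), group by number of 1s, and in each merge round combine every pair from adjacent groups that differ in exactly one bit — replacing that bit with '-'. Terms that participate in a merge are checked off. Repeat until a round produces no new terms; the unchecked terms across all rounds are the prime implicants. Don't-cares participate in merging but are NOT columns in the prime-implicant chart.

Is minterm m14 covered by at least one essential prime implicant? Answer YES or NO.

[col 0] 0000*, 0001*, 0110*, 0111*, 1000*, 1010*, 1011*, 1100*, 1101*, 1110*, 1111*
[col 1] -000, -110*, -111*, 000-, 011-*, 1-00*, 1-10*, 1-11*, 10-0*, 101-*, 11-0*, 11-1*, 110-*, 111-*
[col 2] -11-, 1--0, 1-1-, 11--
Prime implicants: -000, -11-, 000-, 1--0, 1-1-, 11--
PI chart (minterm → PIs covering it):
  0 | -000,000-
  1 | 000-  (sole → essential)
  6 | -11-  (sole → essential)
  7 | -11-  (sole → essential)
  8 | -000,1--0
  10 | 1--0,1-1-
  11 | 1-1-  (sole → essential)
  12 | 1--0,11--
  13 | 11--  (sole → essential)
  14 | -11-,1--0,1-1-,11--
  15 | -11-,1-1-,11--
Essential prime implicants: -11-, 000-, 1-1-, 11--

YES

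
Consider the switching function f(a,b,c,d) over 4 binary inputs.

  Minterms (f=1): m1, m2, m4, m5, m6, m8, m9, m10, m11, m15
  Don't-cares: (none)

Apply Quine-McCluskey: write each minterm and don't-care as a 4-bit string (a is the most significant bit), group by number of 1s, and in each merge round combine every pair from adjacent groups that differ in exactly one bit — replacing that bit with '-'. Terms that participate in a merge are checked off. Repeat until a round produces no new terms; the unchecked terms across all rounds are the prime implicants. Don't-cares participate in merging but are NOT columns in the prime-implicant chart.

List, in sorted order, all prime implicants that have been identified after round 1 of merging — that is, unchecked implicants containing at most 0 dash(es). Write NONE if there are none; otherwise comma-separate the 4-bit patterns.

NONE

Round 0: 0001✓ 0010✓ 0100✓ 0101✓ 0110✓ 1000✓ 1001✓ 1010✓ 1011✓ 1111✓
Round 1: -001 -010 0-01 0-10 01-0 010- 1-11 10-0✓ 10-1✓ 100-✓ 101-✓
Round 2: 10--
PIs = {-001, -010, 0-01, 0-10, 01-0, 010-, 1-11, 10--}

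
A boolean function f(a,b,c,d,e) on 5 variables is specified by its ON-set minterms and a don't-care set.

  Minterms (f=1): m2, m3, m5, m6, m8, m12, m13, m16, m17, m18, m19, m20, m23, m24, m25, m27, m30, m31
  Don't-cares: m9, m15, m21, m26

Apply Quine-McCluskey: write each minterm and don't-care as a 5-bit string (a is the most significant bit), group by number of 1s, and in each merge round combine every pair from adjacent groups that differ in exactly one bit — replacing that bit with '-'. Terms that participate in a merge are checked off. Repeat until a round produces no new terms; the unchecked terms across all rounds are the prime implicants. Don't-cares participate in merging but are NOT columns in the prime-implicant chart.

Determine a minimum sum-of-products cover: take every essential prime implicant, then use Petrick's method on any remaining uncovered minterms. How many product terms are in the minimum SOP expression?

Round 0: 00010✓ 00011✓ 00101✓ 00110✓ 01000✓ 01001✓ 01100✓ 01101✓ 01111✓ 10000✓ 10001✓ 10010✓ 10011✓ 10100✓ 10101✓ 10111✓ 11000✓ 11001✓ 11010✓ 11011✓ 11110✓ 11111✓
Round 1: -0010✓ -0011✓ -0101 -1000✓ -1001✓ -1111 0-101 00-10 0001-✓ 01-00✓ 01-01✓ 0100-✓ 011-1 0110-✓ 1-000✓ 1-001✓ 1-010✓ 1-011✓ 1-111✓ 10-00✓ 10-01✓ 10-11✓ 100-0✓ 100-1✓ 1000-✓ 1001-✓ 101-1✓ 1010-✓ 11-10✓ 11-11✓ 110-0✓ 110-1✓ 1100-✓ 1101-✓ 1111-✓
Round 2: -001- -100- 01-0- 1--11 1-0-0✓ 1-0-1✓ 1-00-✓ 1-01-✓ 10--1 10-0- 100--✓ 11-1- 110--✓
Round 3: 1-0--
PIs = {-001-, -0101, -100-, -1111, 0-101, 00-10, 01-0-, 011-1, 1--11, 1-0--, 10--1, 10-0-, 11-1-}
Coverage chart:
  m2: -001-,00-10
  m3: -001- ←essential
  m5: -0101,0-101
  m6: 00-10 ←essential
  m8: -100-,01-0-
  m12: 01-0- ←essential
  m13: 0-101,01-0-,011-1
  m16: 1-0--,10-0-
  m17: 1-0--,10--1,10-0-
  m18: -001-,1-0--
  m19: -001-,1--11,1-0--,10--1
  m20: 10-0- ←essential
  m23: 1--11,10--1
  m24: -100-,1-0--
  m25: -100-,1-0--
  m27: 1--11,1-0--,11-1-
  m30: 11-1- ←essential
  m31: -1111,1--11,11-1-
Essential: -001-, 00-10, 01-0-, 10-0-, 11-1-
Petrick residual → -0101, -100-, 1--11
Min cover (8 terms): b'c'd + b'cd'e + bc'd' + a'b'de' + a'bd' + ade + ab'd' + abd

8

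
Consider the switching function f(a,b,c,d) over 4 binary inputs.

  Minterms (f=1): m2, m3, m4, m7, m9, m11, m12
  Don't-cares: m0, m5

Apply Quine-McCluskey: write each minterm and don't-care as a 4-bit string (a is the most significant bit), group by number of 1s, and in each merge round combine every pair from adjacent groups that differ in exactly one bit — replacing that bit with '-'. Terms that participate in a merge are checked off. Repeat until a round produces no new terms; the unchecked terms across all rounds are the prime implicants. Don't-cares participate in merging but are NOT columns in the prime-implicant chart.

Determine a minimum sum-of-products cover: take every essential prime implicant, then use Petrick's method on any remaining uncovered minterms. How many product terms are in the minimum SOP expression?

size-2^0 implicants → 0000(✓)  0010(✓)  0011(✓)  0100(✓)  0101(✓)  0111(✓)  1001(✓)  1011(✓)  1100(✓)
size-2^1 implicants → -011  -100  0-00  0-11  00-0  001-  01-1  010-  10-1
Unchecked terms (primes): -011, -100, 0-00, 0-11, 00-0, 001-, 01-1, 010-, 10-1
Minterm coverage:
  m2 ⊆ 00-0,001-
  m3 ⊆ -011,0-11,001-
  m4 ⊆ -100,0-00,010-
  m7 ⊆ 0-11,01-1
  m9 ⊆ 10-1 [E]
  m11 ⊆ -011,10-1
  m12 ⊆ -100 [E]
E = {-100, 10-1}
Petrick residual → 0-11, 00-0
Cover = bc'd' + a'cd + a'b'd' + ab'd  |cover|=4

4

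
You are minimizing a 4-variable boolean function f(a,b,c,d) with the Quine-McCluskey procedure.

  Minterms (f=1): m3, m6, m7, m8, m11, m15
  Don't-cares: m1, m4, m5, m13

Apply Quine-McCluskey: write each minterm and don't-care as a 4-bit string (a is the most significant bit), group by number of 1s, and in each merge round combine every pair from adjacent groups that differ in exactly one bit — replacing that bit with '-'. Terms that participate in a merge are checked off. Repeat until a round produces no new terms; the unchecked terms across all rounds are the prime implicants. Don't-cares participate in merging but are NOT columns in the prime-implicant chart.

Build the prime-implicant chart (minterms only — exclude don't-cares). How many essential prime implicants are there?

[col 0] 0001*, 0011*, 0100*, 0101*, 0110*, 0111*, 1000, 1011*, 1101*, 1111*
[col 1] -011*, -101*, -111*, 0-01*, 0-11*, 00-1*, 01-0*, 01-1*, 010-*, 011-*, 1-11*, 11-1*
[col 2] --11, -1-1, 0--1, 01--
Prime implicants: --11, -1-1, 0--1, 01--, 1000
PI chart (minterm → PIs covering it):
  3 | --11,0--1
  6 | 01--  (sole → essential)
  7 | --11,-1-1,0--1,01--
  8 | 1000  (sole → essential)
  11 | --11  (sole → essential)
  15 | --11,-1-1
Essential prime implicants: --11, 01--, 1000

3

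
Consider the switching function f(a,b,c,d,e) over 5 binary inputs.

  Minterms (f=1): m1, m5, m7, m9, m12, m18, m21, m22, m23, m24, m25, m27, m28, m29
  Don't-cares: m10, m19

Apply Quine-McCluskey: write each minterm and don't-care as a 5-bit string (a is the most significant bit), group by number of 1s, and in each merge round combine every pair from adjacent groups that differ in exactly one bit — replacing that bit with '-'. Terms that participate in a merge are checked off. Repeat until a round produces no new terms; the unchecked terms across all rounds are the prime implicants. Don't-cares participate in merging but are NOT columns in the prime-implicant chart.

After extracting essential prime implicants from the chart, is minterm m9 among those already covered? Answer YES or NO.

size-2^0 implicants → 00001(✓)  00101(✓)  00111(✓)  01001(✓)  01010  01100(✓)  10010(✓)  10011(✓)  10101(✓)  10110(✓)  10111(✓)  11000(✓)  11001(✓)  11011(✓)  11100(✓)  11101(✓)
size-2^1 implicants → -0101(✓)  -0111(✓)  -1001  -1100  0-001  00-01  001-1(✓)  1-011  1-101  10-10(✓)  10-11(✓)  1001-(✓)  101-1(✓)  1011-(✓)  11-00(✓)  11-01(✓)  110-1  1100-(✓)  1110-(✓)
size-2^2 implicants → -01-1  10-1-  11-0-
Unchecked terms (primes): -01-1, -1001, -1100, 0-001, 00-01, 01010, 1-011, 1-101, 10-1-, 11-0-, 110-1
Minterm coverage:
  m1 ⊆ 0-001,00-01
  m5 ⊆ -01-1,00-01
  m7 ⊆ -01-1 [E]
  m9 ⊆ -1001,0-001
  m12 ⊆ -1100 [E]
  m18 ⊆ 10-1- [E]
  m21 ⊆ -01-1,1-101
  m22 ⊆ 10-1- [E]
  m23 ⊆ -01-1,10-1-
  m24 ⊆ 11-0- [E]
  m25 ⊆ -1001,11-0-,110-1
  m27 ⊆ 1-011,110-1
  m28 ⊆ -1100,11-0-
  m29 ⊆ 1-101,11-0-
E = {-01-1, -1100, 10-1-, 11-0-}

NO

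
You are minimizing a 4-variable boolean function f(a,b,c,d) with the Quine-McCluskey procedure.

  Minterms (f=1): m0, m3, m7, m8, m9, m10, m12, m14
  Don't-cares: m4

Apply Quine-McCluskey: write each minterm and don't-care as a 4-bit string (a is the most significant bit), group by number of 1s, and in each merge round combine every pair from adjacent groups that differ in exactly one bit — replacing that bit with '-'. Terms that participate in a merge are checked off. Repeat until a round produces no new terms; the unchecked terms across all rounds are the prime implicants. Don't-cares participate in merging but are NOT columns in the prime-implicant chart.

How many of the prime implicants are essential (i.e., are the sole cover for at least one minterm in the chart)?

4

size-2^0 implicants → 0000(✓)  0011(✓)  0100(✓)  0111(✓)  1000(✓)  1001(✓)  1010(✓)  1100(✓)  1110(✓)
size-2^1 implicants → -000(✓)  -100(✓)  0-00(✓)  0-11  1-00(✓)  1-10(✓)  10-0(✓)  100-  11-0(✓)
size-2^2 implicants → --00  1--0
Unchecked terms (primes): --00, 0-11, 1--0, 100-
Minterm coverage:
  m0 ⊆ --00 [E]
  m3 ⊆ 0-11 [E]
  m7 ⊆ 0-11 [E]
  m8 ⊆ --00,1--0,100-
  m9 ⊆ 100- [E]
  m10 ⊆ 1--0 [E]
  m12 ⊆ --00,1--0
  m14 ⊆ 1--0 [E]
E = {--00, 0-11, 1--0, 100-}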